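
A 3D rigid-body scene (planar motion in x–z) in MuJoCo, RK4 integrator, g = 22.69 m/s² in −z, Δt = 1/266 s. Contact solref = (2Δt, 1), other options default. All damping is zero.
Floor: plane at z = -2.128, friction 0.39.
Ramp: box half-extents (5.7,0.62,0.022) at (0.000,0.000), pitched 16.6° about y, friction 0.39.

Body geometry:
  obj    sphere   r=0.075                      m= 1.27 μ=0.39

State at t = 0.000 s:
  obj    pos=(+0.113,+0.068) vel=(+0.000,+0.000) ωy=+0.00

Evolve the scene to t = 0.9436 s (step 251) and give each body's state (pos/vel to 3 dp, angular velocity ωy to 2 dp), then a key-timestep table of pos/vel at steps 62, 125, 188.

State at t = 0.9436 s:
  obj    pos=(+2.088,-0.521) vel=(+4.187,-1.248) ωy=+58.25

Key-timestep trajectory:
   step    t(s)  obj.x    obj.z    obj.vx   obj.vz 
     62  0.2331   +0.234  +0.032  +1.034  -0.308
    125  0.4699   +0.603  -0.079  +2.085  -0.622
    188  0.7068   +1.221  -0.263  +3.136  -0.935


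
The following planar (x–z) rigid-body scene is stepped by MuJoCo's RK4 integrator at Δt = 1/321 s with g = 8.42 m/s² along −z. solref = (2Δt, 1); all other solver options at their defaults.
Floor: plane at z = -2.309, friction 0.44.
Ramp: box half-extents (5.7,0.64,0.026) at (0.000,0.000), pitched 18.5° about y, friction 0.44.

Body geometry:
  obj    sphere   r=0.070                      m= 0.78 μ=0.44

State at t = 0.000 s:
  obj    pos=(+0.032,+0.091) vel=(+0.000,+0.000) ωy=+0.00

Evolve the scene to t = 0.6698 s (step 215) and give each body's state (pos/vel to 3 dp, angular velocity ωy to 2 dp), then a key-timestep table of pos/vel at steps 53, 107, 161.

State at t = 0.6698 s:
  obj    pos=(+0.438,-0.045) vel=(+1.212,-0.406) ωy=+18.26

Key-timestep trajectory:
   step    t(s)  obj.x    obj.z    obj.vx   obj.vz 
     53  0.1651   +0.057  +0.082  +0.299  -0.100
    107  0.3333   +0.132  +0.057  +0.603  -0.202
    161  0.5016   +0.260  +0.014  +0.908  -0.304


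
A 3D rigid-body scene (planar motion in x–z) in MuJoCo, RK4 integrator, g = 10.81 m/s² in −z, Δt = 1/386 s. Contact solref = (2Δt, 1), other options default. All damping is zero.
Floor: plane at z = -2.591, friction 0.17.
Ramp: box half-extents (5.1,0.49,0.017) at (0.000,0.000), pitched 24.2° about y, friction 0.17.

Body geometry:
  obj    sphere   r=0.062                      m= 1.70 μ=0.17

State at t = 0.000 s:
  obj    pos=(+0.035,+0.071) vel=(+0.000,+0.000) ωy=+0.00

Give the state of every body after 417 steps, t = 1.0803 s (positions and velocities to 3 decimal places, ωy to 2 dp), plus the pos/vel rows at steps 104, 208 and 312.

State at t = 1.0803 s:
  obj    pos=(+1.720,-0.686) vel=(+3.119,-1.402) ωy=+55.14

Key-timestep trajectory:
   step    t(s)  obj.x    obj.z    obj.vx   obj.vz 
    104  0.2694   +0.140  +0.024  +0.778  -0.350
    208  0.5389   +0.454  -0.118  +1.556  -0.699
    312  0.8083   +0.978  -0.353  +2.334  -1.049


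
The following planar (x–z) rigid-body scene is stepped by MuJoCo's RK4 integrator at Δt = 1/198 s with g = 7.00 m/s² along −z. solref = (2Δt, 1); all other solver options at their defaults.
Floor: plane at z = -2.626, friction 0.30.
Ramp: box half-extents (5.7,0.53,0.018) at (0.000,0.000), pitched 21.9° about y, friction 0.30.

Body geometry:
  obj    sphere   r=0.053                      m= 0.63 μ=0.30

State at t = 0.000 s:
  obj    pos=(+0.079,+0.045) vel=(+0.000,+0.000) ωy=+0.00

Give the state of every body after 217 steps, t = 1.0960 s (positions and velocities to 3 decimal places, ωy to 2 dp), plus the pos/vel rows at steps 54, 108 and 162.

State at t = 1.0960 s:
  obj    pos=(+1.118,-0.373) vel=(+1.896,-0.762) ωy=+38.56

Key-timestep trajectory:
   step    t(s)  obj.x    obj.z    obj.vx   obj.vz 
     54  0.2727   +0.143  +0.019  +0.472  -0.190
    108  0.5455   +0.336  -0.059  +0.944  -0.379
    162  0.8182   +0.658  -0.188  +1.416  -0.569


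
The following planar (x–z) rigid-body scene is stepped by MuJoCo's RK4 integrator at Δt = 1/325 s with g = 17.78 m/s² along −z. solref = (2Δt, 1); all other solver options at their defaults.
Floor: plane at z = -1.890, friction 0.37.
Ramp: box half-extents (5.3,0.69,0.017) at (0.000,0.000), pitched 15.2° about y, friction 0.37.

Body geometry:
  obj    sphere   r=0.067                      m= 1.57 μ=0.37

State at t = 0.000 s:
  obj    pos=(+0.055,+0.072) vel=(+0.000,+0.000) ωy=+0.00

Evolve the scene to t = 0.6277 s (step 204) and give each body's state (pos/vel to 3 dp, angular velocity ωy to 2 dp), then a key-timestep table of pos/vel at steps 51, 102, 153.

State at t = 0.6277 s:
  obj    pos=(+0.688,-0.100) vel=(+2.017,-0.548) ωy=+31.19

Key-timestep trajectory:
   step    t(s)  obj.x    obj.z    obj.vx   obj.vz 
     51  0.1569   +0.095  +0.061  +0.504  -0.137
    102  0.3138   +0.213  +0.029  +1.009  -0.274
    153  0.4708   +0.411  -0.025  +1.513  -0.411


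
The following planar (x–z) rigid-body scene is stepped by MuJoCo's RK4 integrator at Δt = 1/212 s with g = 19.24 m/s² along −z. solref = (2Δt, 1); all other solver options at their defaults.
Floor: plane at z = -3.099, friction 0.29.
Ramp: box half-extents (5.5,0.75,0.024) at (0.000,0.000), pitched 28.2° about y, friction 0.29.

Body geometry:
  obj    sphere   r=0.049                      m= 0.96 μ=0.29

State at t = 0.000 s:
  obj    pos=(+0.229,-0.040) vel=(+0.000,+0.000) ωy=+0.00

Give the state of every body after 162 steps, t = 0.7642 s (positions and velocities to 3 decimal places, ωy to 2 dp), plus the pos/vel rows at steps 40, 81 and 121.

State at t = 0.7642 s:
  obj    pos=(+1.900,-0.936) vel=(+4.374,-2.345) ωy=+101.26

Key-timestep trajectory:
   step    t(s)  obj.x    obj.z    obj.vx   obj.vz 
     40  0.1887   +0.331  -0.095  +1.080  -0.579
     81  0.3821   +0.647  -0.264  +2.187  -1.173
    121  0.5708   +1.161  -0.540  +3.267  -1.752


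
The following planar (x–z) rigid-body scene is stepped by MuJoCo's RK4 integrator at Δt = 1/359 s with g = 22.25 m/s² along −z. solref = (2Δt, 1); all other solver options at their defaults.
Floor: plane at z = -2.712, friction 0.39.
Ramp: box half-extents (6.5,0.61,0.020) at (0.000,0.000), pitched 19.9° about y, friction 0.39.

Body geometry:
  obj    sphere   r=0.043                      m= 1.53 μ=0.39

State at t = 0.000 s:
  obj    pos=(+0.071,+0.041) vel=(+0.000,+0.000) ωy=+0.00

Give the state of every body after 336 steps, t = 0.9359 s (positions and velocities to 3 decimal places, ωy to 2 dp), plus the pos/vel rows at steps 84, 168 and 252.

State at t = 0.9359 s:
  obj    pos=(+2.299,-0.765) vel=(+4.761,-1.723) ωy=+117.74

Key-timestep trajectory:
   step    t(s)  obj.x    obj.z    obj.vx   obj.vz 
     84  0.2340   +0.210  -0.009  +1.190  -0.431
    168  0.4680   +0.628  -0.160  +2.380  -0.862
    252  0.7019   +1.324  -0.412  +3.571  -1.293


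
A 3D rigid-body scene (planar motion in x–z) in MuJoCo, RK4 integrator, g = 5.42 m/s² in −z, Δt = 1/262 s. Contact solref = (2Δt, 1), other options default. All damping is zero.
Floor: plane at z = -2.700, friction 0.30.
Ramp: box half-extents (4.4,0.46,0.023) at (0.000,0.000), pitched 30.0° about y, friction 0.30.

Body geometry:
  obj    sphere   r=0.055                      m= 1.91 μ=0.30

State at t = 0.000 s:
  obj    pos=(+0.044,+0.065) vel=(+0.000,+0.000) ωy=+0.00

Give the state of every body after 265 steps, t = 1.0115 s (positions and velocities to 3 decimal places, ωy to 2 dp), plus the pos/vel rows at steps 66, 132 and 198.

State at t = 1.0115 s:
  obj    pos=(+0.901,-0.430) vel=(+1.696,-0.979) ωy=+35.59

Key-timestep trajectory:
   step    t(s)  obj.x    obj.z    obj.vx   obj.vz 
     66  0.2519   +0.097  +0.034  +0.422  -0.244
    132  0.5038   +0.257  -0.058  +0.845  -0.488
    198  0.7557   +0.523  -0.212  +1.267  -0.731


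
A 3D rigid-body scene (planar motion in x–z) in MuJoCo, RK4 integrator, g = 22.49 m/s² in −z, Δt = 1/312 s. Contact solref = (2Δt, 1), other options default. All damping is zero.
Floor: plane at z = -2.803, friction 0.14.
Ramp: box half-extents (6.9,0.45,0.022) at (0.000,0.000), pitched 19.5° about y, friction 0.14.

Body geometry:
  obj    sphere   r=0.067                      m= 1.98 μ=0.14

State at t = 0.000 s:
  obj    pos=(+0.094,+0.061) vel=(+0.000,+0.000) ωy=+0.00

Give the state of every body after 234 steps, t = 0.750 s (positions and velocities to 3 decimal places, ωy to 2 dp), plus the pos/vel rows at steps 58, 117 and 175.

State at t = 0.750 s:
  obj    pos=(+1.516,-0.442) vel=(+3.791,-1.343) ωy=+60.01

Key-timestep trajectory:
   step    t(s)  obj.x    obj.z    obj.vx   obj.vz 
     58  0.1859   +0.181  +0.030  +0.940  -0.333
    117  0.3750   +0.450  -0.065  +1.896  -0.671
    175  0.5609   +0.889  -0.221  +2.836  -1.004


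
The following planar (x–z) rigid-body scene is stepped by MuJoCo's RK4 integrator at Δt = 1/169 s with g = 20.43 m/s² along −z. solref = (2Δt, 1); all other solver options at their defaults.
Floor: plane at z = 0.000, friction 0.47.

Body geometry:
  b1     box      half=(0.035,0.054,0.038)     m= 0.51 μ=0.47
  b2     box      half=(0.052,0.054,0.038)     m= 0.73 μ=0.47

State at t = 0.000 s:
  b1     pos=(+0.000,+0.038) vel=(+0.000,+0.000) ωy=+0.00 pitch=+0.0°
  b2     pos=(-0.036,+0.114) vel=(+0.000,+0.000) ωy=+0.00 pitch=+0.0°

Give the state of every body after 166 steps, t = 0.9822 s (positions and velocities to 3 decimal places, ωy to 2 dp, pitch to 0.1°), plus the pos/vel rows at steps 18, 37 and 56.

State at t = 0.9822 s:
  b1     pos=(+0.000,+0.038) vel=(+0.000,+0.000) ωy=+0.00 pitch=+0.0°
  b2     pos=(-0.087,+0.052) vel=(+0.000,+0.000) ωy=+0.00 pitch=-90.0°

Key-timestep trajectory:
   step    t(s)  b1.x    b1.z    b1.vx   b1.vz   b2.x    b2.z    b2.vx   b2.vz 
     18  0.1065   +0.000  +0.038  +0.000  +0.000   -0.038  +0.114  -0.047  -0.003
     37  0.2189   +0.000  +0.038  +0.001  +0.000   -0.053  +0.109  -0.277  -0.147
     56  0.3314   +0.000  +0.038  +0.000  +0.000   -0.091  +0.050  +0.035  +0.188


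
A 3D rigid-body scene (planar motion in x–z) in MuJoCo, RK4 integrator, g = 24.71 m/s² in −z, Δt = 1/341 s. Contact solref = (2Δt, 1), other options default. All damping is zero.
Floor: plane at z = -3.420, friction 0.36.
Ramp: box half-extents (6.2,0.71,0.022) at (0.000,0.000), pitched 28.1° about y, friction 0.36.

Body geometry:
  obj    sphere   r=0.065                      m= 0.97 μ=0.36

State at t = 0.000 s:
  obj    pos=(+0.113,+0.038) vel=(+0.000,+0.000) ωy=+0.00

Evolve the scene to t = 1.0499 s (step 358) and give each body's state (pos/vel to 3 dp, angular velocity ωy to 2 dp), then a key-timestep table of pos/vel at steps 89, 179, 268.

State at t = 1.0499 s:
  obj    pos=(+4.155,-2.120) vel=(+7.699,-4.111) ωy=+134.26

Key-timestep trajectory:
   step    t(s)  obj.x    obj.z    obj.vx   obj.vz 
     89  0.2610   +0.363  -0.095  +1.914  -1.022
    179  0.5249   +1.124  -0.501  +3.850  -2.056
    268  0.7859   +2.378  -1.171  +5.764  -3.077


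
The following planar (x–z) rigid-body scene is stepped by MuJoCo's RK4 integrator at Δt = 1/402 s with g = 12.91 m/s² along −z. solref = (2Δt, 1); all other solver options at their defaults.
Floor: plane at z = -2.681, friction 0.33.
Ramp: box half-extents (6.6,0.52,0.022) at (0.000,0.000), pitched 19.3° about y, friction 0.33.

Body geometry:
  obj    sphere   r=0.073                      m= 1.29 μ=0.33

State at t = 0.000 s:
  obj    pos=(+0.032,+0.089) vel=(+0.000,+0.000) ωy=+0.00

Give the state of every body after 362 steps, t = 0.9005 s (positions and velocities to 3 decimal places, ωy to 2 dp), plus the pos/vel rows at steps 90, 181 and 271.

State at t = 0.9005 s:
  obj    pos=(+1.198,-0.319) vel=(+2.590,-0.907) ωy=+37.59

Key-timestep trajectory:
   step    t(s)  obj.x    obj.z    obj.vx   obj.vz 
     90  0.2239   +0.104  +0.064  +0.644  -0.226
    181  0.4502   +0.324  -0.013  +1.295  -0.454
    271  0.6741   +0.686  -0.140  +1.939  -0.679


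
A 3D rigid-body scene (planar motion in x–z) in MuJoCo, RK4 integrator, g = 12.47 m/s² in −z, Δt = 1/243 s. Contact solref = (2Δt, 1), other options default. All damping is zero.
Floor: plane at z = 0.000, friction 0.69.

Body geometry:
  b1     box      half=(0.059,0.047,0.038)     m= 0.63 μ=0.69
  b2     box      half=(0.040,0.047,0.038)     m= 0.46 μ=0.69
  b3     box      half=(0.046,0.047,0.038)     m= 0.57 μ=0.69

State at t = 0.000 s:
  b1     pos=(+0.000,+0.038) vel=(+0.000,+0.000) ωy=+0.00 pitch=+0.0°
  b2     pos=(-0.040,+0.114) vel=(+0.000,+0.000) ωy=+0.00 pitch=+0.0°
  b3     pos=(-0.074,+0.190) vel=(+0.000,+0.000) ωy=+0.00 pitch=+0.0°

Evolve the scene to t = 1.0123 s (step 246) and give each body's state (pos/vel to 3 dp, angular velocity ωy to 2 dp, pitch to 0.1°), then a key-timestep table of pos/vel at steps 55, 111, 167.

State at t = 1.0123 s:
  b1     pos=(+0.000,+0.038) vel=(+0.000,+0.000) ωy=+0.00 pitch=+0.0°
  b2     pos=(-0.104,+0.040) vel=(+0.000,+0.000) ωy=+0.00 pitch=-90.0°
  b3     pos=(-0.204,+0.046) vel=(+0.000,+0.000) ωy=+0.00 pitch=-90.0°

Key-timestep trajectory:
   step    t(s)  b1.x    b1.z    b1.vx   b1.vz   b2.x    b2.z    b2.vx   b2.vz   b3.x    b3.z    b3.vx   b3.vz 
     55  0.2263   +0.000  +0.038  +0.000  +0.000   -0.041  +0.115  -0.013  +0.006   -0.078  +0.189  -0.039  -0.006
    111  0.4568   +0.000  +0.038  +0.001  +0.000   -0.054  +0.118  -0.158  +0.017   -0.113  +0.177  -0.375  -0.196
    167  0.6872   +0.000  +0.038  +0.000  +0.000   -0.103  +0.039  +0.151  -0.038   -0.215  +0.054  -0.081  +0.041


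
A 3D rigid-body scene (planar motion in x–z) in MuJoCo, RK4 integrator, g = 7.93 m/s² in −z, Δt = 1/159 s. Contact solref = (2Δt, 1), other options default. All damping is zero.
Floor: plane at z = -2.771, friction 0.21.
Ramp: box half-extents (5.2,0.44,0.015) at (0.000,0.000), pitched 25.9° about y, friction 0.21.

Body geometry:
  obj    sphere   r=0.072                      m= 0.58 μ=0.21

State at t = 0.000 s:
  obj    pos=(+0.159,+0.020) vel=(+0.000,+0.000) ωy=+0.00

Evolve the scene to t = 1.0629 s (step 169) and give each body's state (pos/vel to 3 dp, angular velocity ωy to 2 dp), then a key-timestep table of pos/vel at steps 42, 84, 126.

State at t = 1.0629 s:
  obj    pos=(+1.416,-0.591) vel=(+2.366,-1.149) ωy=+36.51

Key-timestep trajectory:
   step    t(s)  obj.x    obj.z    obj.vx   obj.vz 
     42  0.2642   +0.237  -0.018  +0.588  -0.286
     84  0.5283   +0.470  -0.131  +1.176  -0.571
    126  0.7925   +0.858  -0.320  +1.764  -0.857


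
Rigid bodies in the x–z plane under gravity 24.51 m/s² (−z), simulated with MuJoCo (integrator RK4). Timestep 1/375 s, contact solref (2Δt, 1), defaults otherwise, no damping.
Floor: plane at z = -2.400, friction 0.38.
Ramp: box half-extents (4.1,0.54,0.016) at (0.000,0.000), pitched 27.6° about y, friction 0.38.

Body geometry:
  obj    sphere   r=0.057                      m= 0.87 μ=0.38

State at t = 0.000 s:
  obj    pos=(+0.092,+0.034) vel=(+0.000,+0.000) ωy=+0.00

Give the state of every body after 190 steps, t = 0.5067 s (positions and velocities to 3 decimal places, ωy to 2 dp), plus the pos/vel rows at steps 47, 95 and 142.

State at t = 0.5067 s:
  obj    pos=(+1.015,-0.448) vel=(+3.642,-1.904) ωy=+72.09

Key-timestep trajectory:
   step    t(s)  obj.x    obj.z    obj.vx   obj.vz 
     47  0.1253   +0.149  +0.005  +0.901  -0.471
     95  0.2533   +0.323  -0.086  +1.821  -0.952
    142  0.3787   +0.608  -0.235  +2.722  -1.423


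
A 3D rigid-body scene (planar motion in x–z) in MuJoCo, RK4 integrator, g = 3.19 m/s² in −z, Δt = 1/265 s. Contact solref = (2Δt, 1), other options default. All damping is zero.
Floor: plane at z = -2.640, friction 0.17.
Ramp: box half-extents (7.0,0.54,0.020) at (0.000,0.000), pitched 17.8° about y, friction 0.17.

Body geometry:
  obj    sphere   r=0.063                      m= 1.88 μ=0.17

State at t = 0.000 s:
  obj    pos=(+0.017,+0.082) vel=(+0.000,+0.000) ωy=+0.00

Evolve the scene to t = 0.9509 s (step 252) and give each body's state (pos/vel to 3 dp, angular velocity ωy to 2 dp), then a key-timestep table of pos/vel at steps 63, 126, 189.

State at t = 0.9509 s:
  obj    pos=(+0.317,-0.015) vel=(+0.631,-0.202) ωy=+10.51

Key-timestep trajectory:
   step    t(s)  obj.x    obj.z    obj.vx   obj.vz 
     63  0.2377   +0.036  +0.076  +0.158  -0.051
    126  0.4755   +0.092  +0.058  +0.315  -0.101
    189  0.7132   +0.186  +0.028  +0.473  -0.152


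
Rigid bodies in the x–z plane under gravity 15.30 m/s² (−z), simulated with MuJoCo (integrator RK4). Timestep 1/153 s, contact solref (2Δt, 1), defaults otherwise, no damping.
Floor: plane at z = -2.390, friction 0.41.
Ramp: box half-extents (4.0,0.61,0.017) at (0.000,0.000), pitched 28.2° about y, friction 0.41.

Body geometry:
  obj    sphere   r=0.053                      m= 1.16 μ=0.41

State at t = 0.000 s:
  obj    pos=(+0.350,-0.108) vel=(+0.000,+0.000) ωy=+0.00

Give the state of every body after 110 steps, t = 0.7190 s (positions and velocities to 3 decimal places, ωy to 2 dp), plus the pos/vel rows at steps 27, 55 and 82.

State at t = 0.7190 s:
  obj    pos=(+1.526,-0.739) vel=(+3.272,-1.754) ωy=+70.04

Key-timestep trajectory:
   step    t(s)  obj.x    obj.z    obj.vx   obj.vz 
     27  0.1765   +0.421  -0.146  +0.803  -0.431
     55  0.3595   +0.644  -0.266  +1.636  -0.877
     82  0.5359   +1.004  -0.459  +2.439  -1.308


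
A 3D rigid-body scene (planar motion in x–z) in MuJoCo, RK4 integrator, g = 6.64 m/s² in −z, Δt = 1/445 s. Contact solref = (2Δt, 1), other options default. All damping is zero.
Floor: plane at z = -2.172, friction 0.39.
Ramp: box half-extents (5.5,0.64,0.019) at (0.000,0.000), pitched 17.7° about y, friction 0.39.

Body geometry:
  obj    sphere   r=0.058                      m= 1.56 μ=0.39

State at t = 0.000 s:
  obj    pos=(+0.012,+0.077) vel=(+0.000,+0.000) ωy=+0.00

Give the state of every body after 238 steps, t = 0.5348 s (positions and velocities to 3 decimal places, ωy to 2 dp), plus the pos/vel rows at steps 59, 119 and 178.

State at t = 0.5348 s:
  obj    pos=(+0.208,+0.014) vel=(+0.735,-0.234) ωy=+13.29

Key-timestep trajectory:
   step    t(s)  obj.x    obj.z    obj.vx   obj.vz 
     59  0.1326   +0.024  +0.073  +0.182  -0.058
    119  0.2674   +0.061  +0.061  +0.367  -0.117
    178  0.4000   +0.122  +0.042  +0.550  -0.175


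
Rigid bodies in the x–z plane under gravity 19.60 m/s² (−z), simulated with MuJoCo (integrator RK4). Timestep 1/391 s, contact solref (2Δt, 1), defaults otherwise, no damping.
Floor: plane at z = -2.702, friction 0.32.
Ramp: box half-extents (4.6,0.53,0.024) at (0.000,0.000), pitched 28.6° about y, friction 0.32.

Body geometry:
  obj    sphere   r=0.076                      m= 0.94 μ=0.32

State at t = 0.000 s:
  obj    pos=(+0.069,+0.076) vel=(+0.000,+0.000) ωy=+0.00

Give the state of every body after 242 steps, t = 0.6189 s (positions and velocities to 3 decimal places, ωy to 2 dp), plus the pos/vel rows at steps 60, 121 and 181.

State at t = 0.6189 s:
  obj    pos=(+1.196,-0.538) vel=(+3.642,-1.986) ωy=+54.57

Key-timestep trajectory:
   step    t(s)  obj.x    obj.z    obj.vx   obj.vz 
     60  0.1535   +0.138  +0.038  +0.903  -0.492
    121  0.3095   +0.351  -0.077  +1.821  -0.993
    181  0.4629   +0.700  -0.268  +2.724  -1.485


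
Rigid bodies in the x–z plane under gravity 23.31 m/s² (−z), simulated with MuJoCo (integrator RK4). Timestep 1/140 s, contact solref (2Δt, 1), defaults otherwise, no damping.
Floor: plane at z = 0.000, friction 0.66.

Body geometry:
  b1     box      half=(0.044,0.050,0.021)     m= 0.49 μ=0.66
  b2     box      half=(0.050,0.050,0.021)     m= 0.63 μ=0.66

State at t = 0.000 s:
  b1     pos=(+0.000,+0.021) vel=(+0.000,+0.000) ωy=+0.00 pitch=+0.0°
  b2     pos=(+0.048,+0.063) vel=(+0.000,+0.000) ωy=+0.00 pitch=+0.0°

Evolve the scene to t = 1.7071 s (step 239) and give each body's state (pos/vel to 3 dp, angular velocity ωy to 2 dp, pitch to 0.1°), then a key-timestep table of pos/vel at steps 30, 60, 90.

State at t = 1.7071 s:
  b1     pos=(+0.000,+0.021) vel=(+0.000,+0.000) ωy=+0.00 pitch=+0.0°
  b2     pos=(+0.098,+0.050) vel=(+0.000,+0.000) ωy=+0.00 pitch=+90.0°

Key-timestep trajectory:
   step    t(s)  b1.x    b1.z    b1.vx   b1.vz   b2.x    b2.z    b2.vx   b2.vz 
     30  0.2143   +0.000  +0.021  +0.000  +0.000   +0.082  +0.054  +0.221  -0.015
     60  0.4286   +0.000  +0.021  +0.000  +0.000   +0.114  +0.054  -0.044  -0.004
     90  0.6429   +0.000  +0.021  +0.000  +0.000   +0.094  +0.051  +0.219  -0.071


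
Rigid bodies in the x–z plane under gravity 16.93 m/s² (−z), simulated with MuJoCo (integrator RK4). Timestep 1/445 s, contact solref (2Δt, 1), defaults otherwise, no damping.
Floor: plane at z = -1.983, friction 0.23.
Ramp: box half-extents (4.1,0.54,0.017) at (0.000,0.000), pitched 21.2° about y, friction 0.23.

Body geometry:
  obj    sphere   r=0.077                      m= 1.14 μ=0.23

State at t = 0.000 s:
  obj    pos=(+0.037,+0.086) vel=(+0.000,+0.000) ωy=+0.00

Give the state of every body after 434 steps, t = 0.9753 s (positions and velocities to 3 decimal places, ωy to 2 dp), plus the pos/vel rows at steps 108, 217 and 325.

State at t = 0.9753 s:
  obj    pos=(+1.976,-0.666) vel=(+3.976,-1.542) ωy=+55.38

Key-timestep trajectory:
   step    t(s)  obj.x    obj.z    obj.vx   obj.vz 
    108  0.2427   +0.157  +0.040  +0.990  -0.384
    217  0.4876   +0.522  -0.102  +1.988  -0.771
    325  0.7303   +1.125  -0.335  +2.978  -1.155


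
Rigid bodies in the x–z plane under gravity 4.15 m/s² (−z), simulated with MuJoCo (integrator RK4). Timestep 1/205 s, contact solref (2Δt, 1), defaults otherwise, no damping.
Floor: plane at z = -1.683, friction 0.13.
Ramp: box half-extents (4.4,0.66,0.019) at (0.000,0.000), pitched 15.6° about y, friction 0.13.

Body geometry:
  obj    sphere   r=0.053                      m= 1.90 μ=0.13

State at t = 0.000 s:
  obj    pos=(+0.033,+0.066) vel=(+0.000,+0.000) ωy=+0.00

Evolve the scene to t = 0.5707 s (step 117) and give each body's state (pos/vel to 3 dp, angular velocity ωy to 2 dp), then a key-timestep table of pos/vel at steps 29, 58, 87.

State at t = 0.5707 s:
  obj    pos=(+0.158,+0.031) vel=(+0.438,-0.122) ωy=+8.58

Key-timestep trajectory:
   step    t(s)  obj.x    obj.z    obj.vx   obj.vz 
     29  0.1415   +0.041  +0.063  +0.109  -0.030
     58  0.2829   +0.064  +0.057  +0.217  -0.061
     87  0.4244   +0.102  +0.046  +0.326  -0.091


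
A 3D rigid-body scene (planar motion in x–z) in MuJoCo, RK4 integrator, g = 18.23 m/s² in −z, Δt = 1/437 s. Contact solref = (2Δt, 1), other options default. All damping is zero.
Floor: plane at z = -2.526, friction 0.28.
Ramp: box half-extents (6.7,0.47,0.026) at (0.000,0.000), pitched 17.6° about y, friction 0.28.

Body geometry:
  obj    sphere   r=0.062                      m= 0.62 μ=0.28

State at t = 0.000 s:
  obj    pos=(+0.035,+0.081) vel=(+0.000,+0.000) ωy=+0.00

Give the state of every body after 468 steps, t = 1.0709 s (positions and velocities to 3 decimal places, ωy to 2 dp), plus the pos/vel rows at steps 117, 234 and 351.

State at t = 1.0709 s:
  obj    pos=(+2.187,-0.602) vel=(+4.019,-1.275) ωy=+68.00

Key-timestep trajectory:
   step    t(s)  obj.x    obj.z    obj.vx   obj.vz 
    117  0.2677   +0.170  +0.039  +1.005  -0.319
    234  0.5355   +0.573  -0.089  +2.010  -0.638
    351  0.8032   +1.246  -0.303  +3.014  -0.956


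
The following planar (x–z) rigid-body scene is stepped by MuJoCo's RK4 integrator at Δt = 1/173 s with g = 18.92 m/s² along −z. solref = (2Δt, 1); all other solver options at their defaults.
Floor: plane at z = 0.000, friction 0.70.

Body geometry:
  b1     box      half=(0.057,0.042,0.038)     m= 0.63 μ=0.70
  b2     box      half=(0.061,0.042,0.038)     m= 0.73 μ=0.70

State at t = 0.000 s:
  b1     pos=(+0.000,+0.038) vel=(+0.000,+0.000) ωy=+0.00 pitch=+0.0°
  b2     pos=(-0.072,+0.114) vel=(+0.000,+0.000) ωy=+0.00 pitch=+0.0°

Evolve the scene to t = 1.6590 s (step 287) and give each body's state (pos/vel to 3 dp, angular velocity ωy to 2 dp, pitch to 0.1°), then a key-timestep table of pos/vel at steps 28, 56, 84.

State at t = 1.6590 s:
  b1     pos=(+0.000,+0.038) vel=(+0.000,+0.000) ωy=+0.00 pitch=+0.0°
  b2     pos=(-0.131,+0.061) vel=(+0.000,+0.000) ωy=+0.00 pitch=-90.0°

Key-timestep trajectory:
   step    t(s)  b1.x    b1.z    b1.vx   b1.vz   b2.x    b2.z    b2.vx   b2.vz 
     28  0.1618   +0.000  +0.038  +0.000  +0.000   -0.112  +0.067  -0.635  -0.075
     56  0.3237   +0.000  +0.038  +0.000  +0.000   -0.154  +0.070  +0.045  -0.010
     84  0.4855   +0.000  +0.038  +0.000  +0.000   -0.125  +0.064  -0.057  -0.017


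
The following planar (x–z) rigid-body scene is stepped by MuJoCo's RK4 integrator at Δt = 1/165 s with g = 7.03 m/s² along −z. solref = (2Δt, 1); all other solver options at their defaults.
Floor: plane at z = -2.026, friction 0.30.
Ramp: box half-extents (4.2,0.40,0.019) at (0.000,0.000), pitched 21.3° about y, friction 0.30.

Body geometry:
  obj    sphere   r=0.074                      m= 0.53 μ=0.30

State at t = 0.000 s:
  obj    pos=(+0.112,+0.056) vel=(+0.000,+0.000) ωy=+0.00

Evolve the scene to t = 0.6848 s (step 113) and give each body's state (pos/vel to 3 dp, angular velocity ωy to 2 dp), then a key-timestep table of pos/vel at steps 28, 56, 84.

State at t = 0.6848 s:
  obj    pos=(+0.511,-0.099) vel=(+1.164,-0.454) ωy=+16.88

Key-timestep trajectory:
   step    t(s)  obj.x    obj.z    obj.vx   obj.vz 
     28  0.1697   +0.137  +0.047  +0.289  -0.112
     56  0.3394   +0.210  +0.018  +0.577  -0.225
     84  0.5091   +0.332  -0.030  +0.865  -0.337


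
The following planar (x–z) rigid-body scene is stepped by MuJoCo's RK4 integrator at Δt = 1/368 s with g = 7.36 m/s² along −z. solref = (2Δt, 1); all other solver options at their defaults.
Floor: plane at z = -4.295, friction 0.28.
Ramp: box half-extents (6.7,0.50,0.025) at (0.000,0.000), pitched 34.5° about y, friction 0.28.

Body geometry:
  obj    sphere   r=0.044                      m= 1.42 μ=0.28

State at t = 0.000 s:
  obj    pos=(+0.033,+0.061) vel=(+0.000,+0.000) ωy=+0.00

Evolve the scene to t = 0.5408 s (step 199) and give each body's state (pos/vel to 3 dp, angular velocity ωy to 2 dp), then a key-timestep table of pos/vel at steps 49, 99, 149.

State at t = 0.5408 s:
  obj    pos=(+0.392,-0.186) vel=(+1.327,-0.912) ωy=+36.59

Key-timestep trajectory:
   step    t(s)  obj.x    obj.z    obj.vx   obj.vz 
     49  0.1332   +0.055  +0.046  +0.327  -0.225
     99  0.2690   +0.122  +0.000  +0.660  -0.454
    149  0.4049   +0.234  -0.077  +0.994  -0.683


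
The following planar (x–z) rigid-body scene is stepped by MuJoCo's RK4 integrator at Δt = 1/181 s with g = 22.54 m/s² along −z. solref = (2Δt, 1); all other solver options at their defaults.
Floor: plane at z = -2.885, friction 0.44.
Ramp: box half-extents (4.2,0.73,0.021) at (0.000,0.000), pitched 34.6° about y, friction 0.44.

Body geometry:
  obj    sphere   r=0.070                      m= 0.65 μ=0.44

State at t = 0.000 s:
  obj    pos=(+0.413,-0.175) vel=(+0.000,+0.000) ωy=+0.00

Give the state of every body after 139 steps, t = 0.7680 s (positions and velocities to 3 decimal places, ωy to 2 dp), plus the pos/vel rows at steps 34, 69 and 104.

State at t = 0.7680 s:
  obj    pos=(+2.632,-1.705) vel=(+5.779,-3.987) ωy=+100.28

Key-timestep trajectory:
   step    t(s)  obj.x    obj.z    obj.vx   obj.vz 
     34  0.1878   +0.546  -0.266  +1.414  -0.975
     69  0.3812   +0.960  -0.552  +2.869  -1.979
    104  0.5746   +1.656  -1.032  +4.324  -2.983


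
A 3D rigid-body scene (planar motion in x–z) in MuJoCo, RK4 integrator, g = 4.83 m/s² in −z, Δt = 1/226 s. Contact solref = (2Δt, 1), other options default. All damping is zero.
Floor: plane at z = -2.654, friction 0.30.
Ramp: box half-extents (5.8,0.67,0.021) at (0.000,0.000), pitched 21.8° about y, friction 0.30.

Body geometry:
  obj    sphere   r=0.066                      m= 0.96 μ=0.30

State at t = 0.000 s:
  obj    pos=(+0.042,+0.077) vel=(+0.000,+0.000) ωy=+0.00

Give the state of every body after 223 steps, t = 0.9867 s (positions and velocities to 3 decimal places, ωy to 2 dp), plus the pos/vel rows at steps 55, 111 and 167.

State at t = 0.9867 s:
  obj    pos=(+0.621,-0.155) vel=(+1.174,-0.470) ωy=+19.15

Key-timestep trajectory:
   step    t(s)  obj.x    obj.z    obj.vx   obj.vz 
     55  0.2434   +0.077  +0.063  +0.290  -0.116
    111  0.4912   +0.186  +0.020  +0.584  -0.234
    167  0.7389   +0.367  -0.053  +0.879  -0.352


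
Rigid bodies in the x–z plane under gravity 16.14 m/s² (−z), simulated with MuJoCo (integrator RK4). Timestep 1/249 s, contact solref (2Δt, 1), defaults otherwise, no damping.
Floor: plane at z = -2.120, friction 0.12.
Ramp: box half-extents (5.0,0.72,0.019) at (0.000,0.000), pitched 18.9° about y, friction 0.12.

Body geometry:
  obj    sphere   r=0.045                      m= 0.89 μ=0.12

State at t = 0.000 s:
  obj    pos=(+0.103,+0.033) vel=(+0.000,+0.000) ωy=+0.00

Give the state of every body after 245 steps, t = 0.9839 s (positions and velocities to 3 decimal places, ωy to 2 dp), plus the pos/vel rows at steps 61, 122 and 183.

State at t = 0.9839 s:
  obj    pos=(+1.813,-0.553) vel=(+3.476,-1.190) ωy=+81.63

Key-timestep trajectory:
   step    t(s)  obj.x    obj.z    obj.vx   obj.vz 
     61  0.2450   +0.209  -0.004  +0.866  -0.296
    122  0.4900   +0.527  -0.113  +1.731  -0.593
    183  0.7349   +1.057  -0.294  +2.597  -0.889


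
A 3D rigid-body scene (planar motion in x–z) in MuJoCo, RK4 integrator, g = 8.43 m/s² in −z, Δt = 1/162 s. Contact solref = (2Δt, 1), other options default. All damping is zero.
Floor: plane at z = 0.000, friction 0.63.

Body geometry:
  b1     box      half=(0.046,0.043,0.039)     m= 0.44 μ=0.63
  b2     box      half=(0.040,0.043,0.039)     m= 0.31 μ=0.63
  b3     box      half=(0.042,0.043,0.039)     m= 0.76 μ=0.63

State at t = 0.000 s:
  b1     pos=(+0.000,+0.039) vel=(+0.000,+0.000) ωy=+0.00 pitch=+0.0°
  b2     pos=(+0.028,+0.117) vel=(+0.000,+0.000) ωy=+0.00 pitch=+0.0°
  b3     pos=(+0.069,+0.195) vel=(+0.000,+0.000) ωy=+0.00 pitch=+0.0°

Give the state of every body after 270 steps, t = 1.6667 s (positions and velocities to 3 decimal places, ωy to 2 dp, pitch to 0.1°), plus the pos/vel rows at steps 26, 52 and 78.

State at t = 1.6667 s:
  b1     pos=(+0.000,+0.039) vel=(+0.000,+0.000) ωy=+0.00 pitch=+0.0°
  b2     pos=(+0.094,+0.040) vel=(+0.000,+0.000) ωy=+0.00 pitch=+90.0°
  b3     pos=(+0.201,+0.042) vel=(+0.000,+0.000) ωy=+0.00 pitch=+90.0°

Key-timestep trajectory:
   step    t(s)  b1.x    b1.z    b1.vx   b1.vz   b2.x    b2.z    b2.vx   b2.vz   b3.x    b3.z    b3.vx   b3.vz 
     26  0.1605   +0.000  +0.039  -0.001  +0.000   +0.033  +0.119  +0.070  +0.024   +0.083  +0.191  +0.199  -0.065
     52  0.3210   +0.000  +0.039  +0.000  +0.000   +0.058  +0.119  +0.276  -0.085   +0.142  +0.149  +0.498  -0.638
     78  0.4815   +0.000  +0.039  +0.000  +0.000   +0.099  +0.040  -0.245  -0.021   +0.205  +0.045  +0.038  +0.075


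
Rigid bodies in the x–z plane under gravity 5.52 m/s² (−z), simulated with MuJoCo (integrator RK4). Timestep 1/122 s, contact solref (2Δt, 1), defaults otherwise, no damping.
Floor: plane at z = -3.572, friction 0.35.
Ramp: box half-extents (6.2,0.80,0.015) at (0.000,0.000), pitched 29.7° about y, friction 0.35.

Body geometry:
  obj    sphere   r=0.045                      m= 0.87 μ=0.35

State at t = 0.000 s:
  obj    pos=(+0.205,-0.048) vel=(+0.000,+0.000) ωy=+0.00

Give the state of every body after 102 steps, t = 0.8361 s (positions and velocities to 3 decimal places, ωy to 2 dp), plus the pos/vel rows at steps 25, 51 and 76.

State at t = 0.8361 s:
  obj    pos=(+0.798,-0.386) vel=(+1.419,-0.809) ωy=+36.28

Key-timestep trajectory:
   step    t(s)  obj.x    obj.z    obj.vx   obj.vz 
     25  0.2049   +0.241  -0.068  +0.348  -0.198
     51  0.4180   +0.353  -0.133  +0.709  -0.405
     76  0.6230   +0.534  -0.236  +1.057  -0.603


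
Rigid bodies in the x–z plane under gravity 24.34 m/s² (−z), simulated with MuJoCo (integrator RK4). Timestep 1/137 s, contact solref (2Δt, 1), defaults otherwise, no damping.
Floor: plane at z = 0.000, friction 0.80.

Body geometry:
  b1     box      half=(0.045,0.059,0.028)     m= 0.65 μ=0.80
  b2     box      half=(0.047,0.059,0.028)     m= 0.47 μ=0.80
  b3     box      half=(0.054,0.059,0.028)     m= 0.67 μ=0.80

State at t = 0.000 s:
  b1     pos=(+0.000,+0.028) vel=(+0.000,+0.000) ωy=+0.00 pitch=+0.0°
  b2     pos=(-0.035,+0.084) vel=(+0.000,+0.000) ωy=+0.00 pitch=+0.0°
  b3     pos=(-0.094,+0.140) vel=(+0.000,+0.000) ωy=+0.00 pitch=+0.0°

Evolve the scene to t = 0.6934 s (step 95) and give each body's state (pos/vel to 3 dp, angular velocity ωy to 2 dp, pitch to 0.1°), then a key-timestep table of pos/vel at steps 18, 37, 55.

State at t = 0.6934 s:
  b1     pos=(+0.000,+0.028) vel=(+0.000,+0.000) ωy=+0.00 pitch=+0.0°
  b2     pos=(-0.077,+0.047) vel=(+0.000,+0.000) ωy=+0.00 pitch=-90.0°
  b3     pos=(-0.188,+0.054) vel=(+0.000,+0.000) ωy=+0.00 pitch=-90.0°

Key-timestep trajectory:
   step    t(s)  b1.x    b1.z    b1.vx   b1.vz   b2.x    b2.z    b2.vx   b2.vz   b3.x    b3.z    b3.vx   b3.vz 
     18  0.1314   +0.000  +0.028  +0.001  +0.001   -0.061  +0.081  -0.420  -0.288   -0.148  +0.064  -0.622  -1.686
     37  0.2701   +0.000  +0.028  +0.000  +0.000   -0.078  +0.047  +0.008  +0.009   -0.199  +0.058  -0.084  +0.059
     55  0.4015   +0.000  +0.028  +0.000  +0.000   -0.077  +0.047  +0.000  +0.000   -0.186  +0.054  -0.107  -0.015


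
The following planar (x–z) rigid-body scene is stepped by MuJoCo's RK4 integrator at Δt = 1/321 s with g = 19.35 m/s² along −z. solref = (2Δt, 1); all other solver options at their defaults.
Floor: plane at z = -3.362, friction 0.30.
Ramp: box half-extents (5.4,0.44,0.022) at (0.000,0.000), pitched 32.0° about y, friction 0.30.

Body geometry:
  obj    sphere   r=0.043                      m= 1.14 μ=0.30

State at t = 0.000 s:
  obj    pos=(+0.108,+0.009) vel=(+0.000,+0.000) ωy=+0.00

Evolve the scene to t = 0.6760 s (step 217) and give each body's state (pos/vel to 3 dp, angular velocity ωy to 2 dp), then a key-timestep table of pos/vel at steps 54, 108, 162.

State at t = 0.6760 s:
  obj    pos=(+1.528,-0.878) vel=(+4.199,-2.624) ωy=+115.12

Key-timestep trajectory:
   step    t(s)  obj.x    obj.z    obj.vx   obj.vz 
     54  0.1682   +0.196  -0.046  +1.045  -0.653
    108  0.3364   +0.460  -0.211  +2.090  -1.306
    162  0.5047   +0.899  -0.485  +3.135  -1.959


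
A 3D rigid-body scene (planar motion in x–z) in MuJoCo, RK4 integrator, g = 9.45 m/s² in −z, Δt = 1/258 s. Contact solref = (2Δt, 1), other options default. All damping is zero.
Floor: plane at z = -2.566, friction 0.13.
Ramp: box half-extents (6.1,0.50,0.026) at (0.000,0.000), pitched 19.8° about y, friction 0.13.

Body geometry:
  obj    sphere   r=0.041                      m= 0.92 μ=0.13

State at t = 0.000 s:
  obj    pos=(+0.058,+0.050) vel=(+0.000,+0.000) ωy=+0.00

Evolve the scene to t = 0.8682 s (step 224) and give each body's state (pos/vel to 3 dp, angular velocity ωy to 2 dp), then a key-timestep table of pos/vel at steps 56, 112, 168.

State at t = 0.8682 s:
  obj    pos=(+0.869,-0.242) vel=(+1.868,-0.672) ωy=+48.41

Key-timestep trajectory:
   step    t(s)  obj.x    obj.z    obj.vx   obj.vz 
     56  0.2171   +0.109  +0.032  +0.467  -0.168
    112  0.4341   +0.261  -0.023  +0.934  -0.336
    168  0.6512   +0.514  -0.114  +1.401  -0.504


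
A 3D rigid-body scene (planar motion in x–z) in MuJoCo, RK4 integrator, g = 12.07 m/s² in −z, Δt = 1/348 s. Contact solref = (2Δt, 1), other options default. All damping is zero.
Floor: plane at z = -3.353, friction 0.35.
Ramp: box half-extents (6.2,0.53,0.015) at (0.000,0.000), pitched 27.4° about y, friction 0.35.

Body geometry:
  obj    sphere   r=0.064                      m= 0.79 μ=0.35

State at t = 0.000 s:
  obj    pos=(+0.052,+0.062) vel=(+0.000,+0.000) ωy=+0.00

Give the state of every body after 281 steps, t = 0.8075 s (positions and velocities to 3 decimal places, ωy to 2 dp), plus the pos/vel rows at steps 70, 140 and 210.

State at t = 0.8075 s:
  obj    pos=(+1.200,-0.533) vel=(+2.844,-1.474) ωy=+50.05

Key-timestep trajectory:
   step    t(s)  obj.x    obj.z    obj.vx   obj.vz 
     70  0.2011   +0.123  +0.025  +0.709  -0.367
    140  0.4023   +0.337  -0.086  +1.417  -0.735
    210  0.6034   +0.693  -0.270  +2.126  -1.102


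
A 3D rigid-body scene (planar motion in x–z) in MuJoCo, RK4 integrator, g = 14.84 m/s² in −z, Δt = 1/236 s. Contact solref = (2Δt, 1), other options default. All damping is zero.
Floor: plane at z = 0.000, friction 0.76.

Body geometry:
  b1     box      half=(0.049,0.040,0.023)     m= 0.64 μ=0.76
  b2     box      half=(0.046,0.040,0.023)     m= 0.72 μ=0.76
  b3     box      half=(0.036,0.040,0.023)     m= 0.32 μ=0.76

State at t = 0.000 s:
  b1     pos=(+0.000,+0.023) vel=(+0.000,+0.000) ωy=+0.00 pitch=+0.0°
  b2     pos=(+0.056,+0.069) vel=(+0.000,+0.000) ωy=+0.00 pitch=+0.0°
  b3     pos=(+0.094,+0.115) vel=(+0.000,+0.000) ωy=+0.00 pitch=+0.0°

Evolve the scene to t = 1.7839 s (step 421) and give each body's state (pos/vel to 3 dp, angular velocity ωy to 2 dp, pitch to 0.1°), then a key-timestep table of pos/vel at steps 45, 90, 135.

State at t = 1.7839 s:
  b1     pos=(+0.000,+0.023) vel=(+0.000,+0.000) ωy=+0.00 pitch=+0.0°
  b2     pos=(+0.101,+0.046) vel=(+0.000,+0.000) ωy=+0.00 pitch=+90.0°
  b3     pos=(+0.168,+0.036) vel=(+0.000,+0.000) ωy=+0.00 pitch=+90.0°

Key-timestep trajectory:
   step    t(s)  b1.x    b1.z    b1.vx   b1.vz   b2.x    b2.z    b2.vx   b2.vz   b3.x    b3.z    b3.vx   b3.vz 
     45  0.1907   +0.000  +0.023  +0.000  +0.000   +0.089  +0.050  +0.330  -0.074   +0.159  +0.040  +0.397  -0.144
     90  0.3814   +0.000  +0.023  +0.000  +0.000   +0.113  +0.050  -0.139  -0.030   +0.167  +0.036  -0.024  +0.022
    135  0.5720   +0.000  +0.023  +0.000  +0.000   +0.103  +0.046  +0.094  +0.075   +0.168  +0.036  +0.000  +0.000


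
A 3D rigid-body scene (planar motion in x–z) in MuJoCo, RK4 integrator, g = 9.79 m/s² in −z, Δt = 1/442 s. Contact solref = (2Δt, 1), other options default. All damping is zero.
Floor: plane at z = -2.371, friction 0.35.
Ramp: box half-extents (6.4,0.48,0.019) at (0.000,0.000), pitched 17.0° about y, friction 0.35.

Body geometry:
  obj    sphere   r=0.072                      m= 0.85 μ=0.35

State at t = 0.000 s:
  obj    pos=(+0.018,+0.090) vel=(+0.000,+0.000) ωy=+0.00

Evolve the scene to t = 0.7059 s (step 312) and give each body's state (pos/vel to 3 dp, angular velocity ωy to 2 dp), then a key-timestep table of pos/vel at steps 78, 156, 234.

State at t = 0.7059 s:
  obj    pos=(+0.505,-0.059) vel=(+1.380,-0.422) ωy=+20.04

Key-timestep trajectory:
   step    t(s)  obj.x    obj.z    obj.vx   obj.vz 
     78  0.1765   +0.048  +0.080  +0.345  -0.106
    156  0.3529   +0.140  +0.052  +0.690  -0.211
    234  0.5294   +0.292  +0.006  +1.035  -0.316


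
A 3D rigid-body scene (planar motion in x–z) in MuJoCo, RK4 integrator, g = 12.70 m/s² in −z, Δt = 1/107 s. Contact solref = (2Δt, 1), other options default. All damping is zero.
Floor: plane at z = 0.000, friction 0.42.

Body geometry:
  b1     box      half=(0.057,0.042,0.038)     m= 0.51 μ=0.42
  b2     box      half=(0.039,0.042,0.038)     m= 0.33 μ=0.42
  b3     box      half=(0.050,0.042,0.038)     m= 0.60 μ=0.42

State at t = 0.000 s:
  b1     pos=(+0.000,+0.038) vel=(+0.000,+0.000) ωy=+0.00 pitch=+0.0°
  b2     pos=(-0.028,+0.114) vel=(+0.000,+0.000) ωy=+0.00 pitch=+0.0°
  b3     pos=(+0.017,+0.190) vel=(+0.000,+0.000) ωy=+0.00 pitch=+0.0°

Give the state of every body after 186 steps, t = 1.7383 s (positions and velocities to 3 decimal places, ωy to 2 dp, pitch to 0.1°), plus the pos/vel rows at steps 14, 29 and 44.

State at t = 1.7383 s:
  b1     pos=(+0.000,+0.038) vel=(+0.000,+0.000) ωy=+0.00 pitch=+0.0°
  b2     pos=(-0.028,+0.114) vel=(+0.000,+0.000) ωy=+0.00 pitch=+0.0°
  b3     pos=(+0.151,+0.038) vel=(+0.000,+0.000) ωy=+0.00 pitch=+180.0°

Key-timestep trajectory:
   step    t(s)  b1.x    b1.z    b1.vx   b1.vz   b2.x    b2.z    b2.vx   b2.vz   b3.x    b3.z    b3.vx   b3.vz 
     14  0.1308   +0.000  +0.038  -0.001  +0.001   -0.028  +0.114  -0.002  +0.001   +0.028  +0.186  +0.195  -0.083
     29  0.2710   +0.000  +0.038  -0.003  +0.000   -0.028  +0.114  -0.002  +0.000   +0.074  +0.121  +0.645  -0.169
     44  0.4112   +0.000  +0.038  +0.000  +0.000   -0.028  +0.114  +0.000  +0.000   +0.150  +0.031  +0.029  +0.130
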